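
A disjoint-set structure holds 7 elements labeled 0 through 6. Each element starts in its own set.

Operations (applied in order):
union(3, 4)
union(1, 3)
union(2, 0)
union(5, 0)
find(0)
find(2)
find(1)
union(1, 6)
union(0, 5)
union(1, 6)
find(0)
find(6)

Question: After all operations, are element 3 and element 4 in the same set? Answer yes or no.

Answer: yes

Derivation:
Step 1: union(3, 4) -> merged; set of 3 now {3, 4}
Step 2: union(1, 3) -> merged; set of 1 now {1, 3, 4}
Step 3: union(2, 0) -> merged; set of 2 now {0, 2}
Step 4: union(5, 0) -> merged; set of 5 now {0, 2, 5}
Step 5: find(0) -> no change; set of 0 is {0, 2, 5}
Step 6: find(2) -> no change; set of 2 is {0, 2, 5}
Step 7: find(1) -> no change; set of 1 is {1, 3, 4}
Step 8: union(1, 6) -> merged; set of 1 now {1, 3, 4, 6}
Step 9: union(0, 5) -> already same set; set of 0 now {0, 2, 5}
Step 10: union(1, 6) -> already same set; set of 1 now {1, 3, 4, 6}
Step 11: find(0) -> no change; set of 0 is {0, 2, 5}
Step 12: find(6) -> no change; set of 6 is {1, 3, 4, 6}
Set of 3: {1, 3, 4, 6}; 4 is a member.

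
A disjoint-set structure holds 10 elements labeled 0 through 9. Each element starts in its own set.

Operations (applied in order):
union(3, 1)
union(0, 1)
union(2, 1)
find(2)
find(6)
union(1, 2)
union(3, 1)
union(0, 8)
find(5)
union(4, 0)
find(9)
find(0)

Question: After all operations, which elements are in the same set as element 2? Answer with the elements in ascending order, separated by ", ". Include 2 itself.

Answer: 0, 1, 2, 3, 4, 8

Derivation:
Step 1: union(3, 1) -> merged; set of 3 now {1, 3}
Step 2: union(0, 1) -> merged; set of 0 now {0, 1, 3}
Step 3: union(2, 1) -> merged; set of 2 now {0, 1, 2, 3}
Step 4: find(2) -> no change; set of 2 is {0, 1, 2, 3}
Step 5: find(6) -> no change; set of 6 is {6}
Step 6: union(1, 2) -> already same set; set of 1 now {0, 1, 2, 3}
Step 7: union(3, 1) -> already same set; set of 3 now {0, 1, 2, 3}
Step 8: union(0, 8) -> merged; set of 0 now {0, 1, 2, 3, 8}
Step 9: find(5) -> no change; set of 5 is {5}
Step 10: union(4, 0) -> merged; set of 4 now {0, 1, 2, 3, 4, 8}
Step 11: find(9) -> no change; set of 9 is {9}
Step 12: find(0) -> no change; set of 0 is {0, 1, 2, 3, 4, 8}
Component of 2: {0, 1, 2, 3, 4, 8}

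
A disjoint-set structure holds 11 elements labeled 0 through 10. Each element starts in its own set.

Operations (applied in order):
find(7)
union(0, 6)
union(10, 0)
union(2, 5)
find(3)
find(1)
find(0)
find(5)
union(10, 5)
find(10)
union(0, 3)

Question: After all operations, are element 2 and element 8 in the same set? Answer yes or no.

Answer: no

Derivation:
Step 1: find(7) -> no change; set of 7 is {7}
Step 2: union(0, 6) -> merged; set of 0 now {0, 6}
Step 3: union(10, 0) -> merged; set of 10 now {0, 6, 10}
Step 4: union(2, 5) -> merged; set of 2 now {2, 5}
Step 5: find(3) -> no change; set of 3 is {3}
Step 6: find(1) -> no change; set of 1 is {1}
Step 7: find(0) -> no change; set of 0 is {0, 6, 10}
Step 8: find(5) -> no change; set of 5 is {2, 5}
Step 9: union(10, 5) -> merged; set of 10 now {0, 2, 5, 6, 10}
Step 10: find(10) -> no change; set of 10 is {0, 2, 5, 6, 10}
Step 11: union(0, 3) -> merged; set of 0 now {0, 2, 3, 5, 6, 10}
Set of 2: {0, 2, 3, 5, 6, 10}; 8 is not a member.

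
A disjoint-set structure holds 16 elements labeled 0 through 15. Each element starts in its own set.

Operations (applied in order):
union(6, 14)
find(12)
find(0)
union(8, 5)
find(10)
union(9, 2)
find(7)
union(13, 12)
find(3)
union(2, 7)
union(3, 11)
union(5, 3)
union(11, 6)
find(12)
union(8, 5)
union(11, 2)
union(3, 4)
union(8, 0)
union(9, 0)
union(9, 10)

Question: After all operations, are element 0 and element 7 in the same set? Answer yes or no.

Answer: yes

Derivation:
Step 1: union(6, 14) -> merged; set of 6 now {6, 14}
Step 2: find(12) -> no change; set of 12 is {12}
Step 3: find(0) -> no change; set of 0 is {0}
Step 4: union(8, 5) -> merged; set of 8 now {5, 8}
Step 5: find(10) -> no change; set of 10 is {10}
Step 6: union(9, 2) -> merged; set of 9 now {2, 9}
Step 7: find(7) -> no change; set of 7 is {7}
Step 8: union(13, 12) -> merged; set of 13 now {12, 13}
Step 9: find(3) -> no change; set of 3 is {3}
Step 10: union(2, 7) -> merged; set of 2 now {2, 7, 9}
Step 11: union(3, 11) -> merged; set of 3 now {3, 11}
Step 12: union(5, 3) -> merged; set of 5 now {3, 5, 8, 11}
Step 13: union(11, 6) -> merged; set of 11 now {3, 5, 6, 8, 11, 14}
Step 14: find(12) -> no change; set of 12 is {12, 13}
Step 15: union(8, 5) -> already same set; set of 8 now {3, 5, 6, 8, 11, 14}
Step 16: union(11, 2) -> merged; set of 11 now {2, 3, 5, 6, 7, 8, 9, 11, 14}
Step 17: union(3, 4) -> merged; set of 3 now {2, 3, 4, 5, 6, 7, 8, 9, 11, 14}
Step 18: union(8, 0) -> merged; set of 8 now {0, 2, 3, 4, 5, 6, 7, 8, 9, 11, 14}
Step 19: union(9, 0) -> already same set; set of 9 now {0, 2, 3, 4, 5, 6, 7, 8, 9, 11, 14}
Step 20: union(9, 10) -> merged; set of 9 now {0, 2, 3, 4, 5, 6, 7, 8, 9, 10, 11, 14}
Set of 0: {0, 2, 3, 4, 5, 6, 7, 8, 9, 10, 11, 14}; 7 is a member.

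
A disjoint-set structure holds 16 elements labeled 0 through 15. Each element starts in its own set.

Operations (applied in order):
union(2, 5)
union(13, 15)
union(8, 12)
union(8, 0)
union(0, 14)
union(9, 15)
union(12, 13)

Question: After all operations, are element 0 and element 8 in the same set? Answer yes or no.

Answer: yes

Derivation:
Step 1: union(2, 5) -> merged; set of 2 now {2, 5}
Step 2: union(13, 15) -> merged; set of 13 now {13, 15}
Step 3: union(8, 12) -> merged; set of 8 now {8, 12}
Step 4: union(8, 0) -> merged; set of 8 now {0, 8, 12}
Step 5: union(0, 14) -> merged; set of 0 now {0, 8, 12, 14}
Step 6: union(9, 15) -> merged; set of 9 now {9, 13, 15}
Step 7: union(12, 13) -> merged; set of 12 now {0, 8, 9, 12, 13, 14, 15}
Set of 0: {0, 8, 9, 12, 13, 14, 15}; 8 is a member.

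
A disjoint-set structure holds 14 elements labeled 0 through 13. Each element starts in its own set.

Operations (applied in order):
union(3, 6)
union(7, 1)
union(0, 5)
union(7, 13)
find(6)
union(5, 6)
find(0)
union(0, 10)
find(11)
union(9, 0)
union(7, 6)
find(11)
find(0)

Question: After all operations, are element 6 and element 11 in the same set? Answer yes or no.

Answer: no

Derivation:
Step 1: union(3, 6) -> merged; set of 3 now {3, 6}
Step 2: union(7, 1) -> merged; set of 7 now {1, 7}
Step 3: union(0, 5) -> merged; set of 0 now {0, 5}
Step 4: union(7, 13) -> merged; set of 7 now {1, 7, 13}
Step 5: find(6) -> no change; set of 6 is {3, 6}
Step 6: union(5, 6) -> merged; set of 5 now {0, 3, 5, 6}
Step 7: find(0) -> no change; set of 0 is {0, 3, 5, 6}
Step 8: union(0, 10) -> merged; set of 0 now {0, 3, 5, 6, 10}
Step 9: find(11) -> no change; set of 11 is {11}
Step 10: union(9, 0) -> merged; set of 9 now {0, 3, 5, 6, 9, 10}
Step 11: union(7, 6) -> merged; set of 7 now {0, 1, 3, 5, 6, 7, 9, 10, 13}
Step 12: find(11) -> no change; set of 11 is {11}
Step 13: find(0) -> no change; set of 0 is {0, 1, 3, 5, 6, 7, 9, 10, 13}
Set of 6: {0, 1, 3, 5, 6, 7, 9, 10, 13}; 11 is not a member.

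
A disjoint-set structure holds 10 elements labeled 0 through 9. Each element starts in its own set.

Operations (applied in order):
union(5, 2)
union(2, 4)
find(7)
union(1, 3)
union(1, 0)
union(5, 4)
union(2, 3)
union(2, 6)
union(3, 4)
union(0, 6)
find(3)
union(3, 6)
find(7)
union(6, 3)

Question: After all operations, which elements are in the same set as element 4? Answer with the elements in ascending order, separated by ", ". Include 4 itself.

Answer: 0, 1, 2, 3, 4, 5, 6

Derivation:
Step 1: union(5, 2) -> merged; set of 5 now {2, 5}
Step 2: union(2, 4) -> merged; set of 2 now {2, 4, 5}
Step 3: find(7) -> no change; set of 7 is {7}
Step 4: union(1, 3) -> merged; set of 1 now {1, 3}
Step 5: union(1, 0) -> merged; set of 1 now {0, 1, 3}
Step 6: union(5, 4) -> already same set; set of 5 now {2, 4, 5}
Step 7: union(2, 3) -> merged; set of 2 now {0, 1, 2, 3, 4, 5}
Step 8: union(2, 6) -> merged; set of 2 now {0, 1, 2, 3, 4, 5, 6}
Step 9: union(3, 4) -> already same set; set of 3 now {0, 1, 2, 3, 4, 5, 6}
Step 10: union(0, 6) -> already same set; set of 0 now {0, 1, 2, 3, 4, 5, 6}
Step 11: find(3) -> no change; set of 3 is {0, 1, 2, 3, 4, 5, 6}
Step 12: union(3, 6) -> already same set; set of 3 now {0, 1, 2, 3, 4, 5, 6}
Step 13: find(7) -> no change; set of 7 is {7}
Step 14: union(6, 3) -> already same set; set of 6 now {0, 1, 2, 3, 4, 5, 6}
Component of 4: {0, 1, 2, 3, 4, 5, 6}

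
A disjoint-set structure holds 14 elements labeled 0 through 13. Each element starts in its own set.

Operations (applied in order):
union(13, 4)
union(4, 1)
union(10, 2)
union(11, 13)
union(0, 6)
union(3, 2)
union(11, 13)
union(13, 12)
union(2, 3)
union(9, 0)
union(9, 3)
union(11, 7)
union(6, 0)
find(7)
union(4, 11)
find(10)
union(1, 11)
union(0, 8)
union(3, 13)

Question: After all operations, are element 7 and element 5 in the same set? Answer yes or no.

Step 1: union(13, 4) -> merged; set of 13 now {4, 13}
Step 2: union(4, 1) -> merged; set of 4 now {1, 4, 13}
Step 3: union(10, 2) -> merged; set of 10 now {2, 10}
Step 4: union(11, 13) -> merged; set of 11 now {1, 4, 11, 13}
Step 5: union(0, 6) -> merged; set of 0 now {0, 6}
Step 6: union(3, 2) -> merged; set of 3 now {2, 3, 10}
Step 7: union(11, 13) -> already same set; set of 11 now {1, 4, 11, 13}
Step 8: union(13, 12) -> merged; set of 13 now {1, 4, 11, 12, 13}
Step 9: union(2, 3) -> already same set; set of 2 now {2, 3, 10}
Step 10: union(9, 0) -> merged; set of 9 now {0, 6, 9}
Step 11: union(9, 3) -> merged; set of 9 now {0, 2, 3, 6, 9, 10}
Step 12: union(11, 7) -> merged; set of 11 now {1, 4, 7, 11, 12, 13}
Step 13: union(6, 0) -> already same set; set of 6 now {0, 2, 3, 6, 9, 10}
Step 14: find(7) -> no change; set of 7 is {1, 4, 7, 11, 12, 13}
Step 15: union(4, 11) -> already same set; set of 4 now {1, 4, 7, 11, 12, 13}
Step 16: find(10) -> no change; set of 10 is {0, 2, 3, 6, 9, 10}
Step 17: union(1, 11) -> already same set; set of 1 now {1, 4, 7, 11, 12, 13}
Step 18: union(0, 8) -> merged; set of 0 now {0, 2, 3, 6, 8, 9, 10}
Step 19: union(3, 13) -> merged; set of 3 now {0, 1, 2, 3, 4, 6, 7, 8, 9, 10, 11, 12, 13}
Set of 7: {0, 1, 2, 3, 4, 6, 7, 8, 9, 10, 11, 12, 13}; 5 is not a member.

Answer: no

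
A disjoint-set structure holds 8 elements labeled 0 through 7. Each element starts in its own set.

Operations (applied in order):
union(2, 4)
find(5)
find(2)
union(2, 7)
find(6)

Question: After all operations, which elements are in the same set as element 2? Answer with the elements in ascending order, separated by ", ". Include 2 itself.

Answer: 2, 4, 7

Derivation:
Step 1: union(2, 4) -> merged; set of 2 now {2, 4}
Step 2: find(5) -> no change; set of 5 is {5}
Step 3: find(2) -> no change; set of 2 is {2, 4}
Step 4: union(2, 7) -> merged; set of 2 now {2, 4, 7}
Step 5: find(6) -> no change; set of 6 is {6}
Component of 2: {2, 4, 7}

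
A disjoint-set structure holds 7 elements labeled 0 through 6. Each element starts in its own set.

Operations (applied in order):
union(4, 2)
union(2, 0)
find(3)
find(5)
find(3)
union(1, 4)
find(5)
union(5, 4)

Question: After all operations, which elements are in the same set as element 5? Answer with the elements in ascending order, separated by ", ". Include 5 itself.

Step 1: union(4, 2) -> merged; set of 4 now {2, 4}
Step 2: union(2, 0) -> merged; set of 2 now {0, 2, 4}
Step 3: find(3) -> no change; set of 3 is {3}
Step 4: find(5) -> no change; set of 5 is {5}
Step 5: find(3) -> no change; set of 3 is {3}
Step 6: union(1, 4) -> merged; set of 1 now {0, 1, 2, 4}
Step 7: find(5) -> no change; set of 5 is {5}
Step 8: union(5, 4) -> merged; set of 5 now {0, 1, 2, 4, 5}
Component of 5: {0, 1, 2, 4, 5}

Answer: 0, 1, 2, 4, 5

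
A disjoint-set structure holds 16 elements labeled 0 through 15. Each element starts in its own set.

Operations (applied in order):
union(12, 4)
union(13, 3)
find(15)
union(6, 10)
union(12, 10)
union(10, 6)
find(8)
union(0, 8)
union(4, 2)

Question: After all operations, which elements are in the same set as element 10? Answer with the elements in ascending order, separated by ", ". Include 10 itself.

Answer: 2, 4, 6, 10, 12

Derivation:
Step 1: union(12, 4) -> merged; set of 12 now {4, 12}
Step 2: union(13, 3) -> merged; set of 13 now {3, 13}
Step 3: find(15) -> no change; set of 15 is {15}
Step 4: union(6, 10) -> merged; set of 6 now {6, 10}
Step 5: union(12, 10) -> merged; set of 12 now {4, 6, 10, 12}
Step 6: union(10, 6) -> already same set; set of 10 now {4, 6, 10, 12}
Step 7: find(8) -> no change; set of 8 is {8}
Step 8: union(0, 8) -> merged; set of 0 now {0, 8}
Step 9: union(4, 2) -> merged; set of 4 now {2, 4, 6, 10, 12}
Component of 10: {2, 4, 6, 10, 12}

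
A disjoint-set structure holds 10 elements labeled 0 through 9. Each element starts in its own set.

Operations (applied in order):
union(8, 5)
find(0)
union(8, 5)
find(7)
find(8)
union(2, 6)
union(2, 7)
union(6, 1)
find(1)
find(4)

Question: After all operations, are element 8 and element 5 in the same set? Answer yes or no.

Step 1: union(8, 5) -> merged; set of 8 now {5, 8}
Step 2: find(0) -> no change; set of 0 is {0}
Step 3: union(8, 5) -> already same set; set of 8 now {5, 8}
Step 4: find(7) -> no change; set of 7 is {7}
Step 5: find(8) -> no change; set of 8 is {5, 8}
Step 6: union(2, 6) -> merged; set of 2 now {2, 6}
Step 7: union(2, 7) -> merged; set of 2 now {2, 6, 7}
Step 8: union(6, 1) -> merged; set of 6 now {1, 2, 6, 7}
Step 9: find(1) -> no change; set of 1 is {1, 2, 6, 7}
Step 10: find(4) -> no change; set of 4 is {4}
Set of 8: {5, 8}; 5 is a member.

Answer: yes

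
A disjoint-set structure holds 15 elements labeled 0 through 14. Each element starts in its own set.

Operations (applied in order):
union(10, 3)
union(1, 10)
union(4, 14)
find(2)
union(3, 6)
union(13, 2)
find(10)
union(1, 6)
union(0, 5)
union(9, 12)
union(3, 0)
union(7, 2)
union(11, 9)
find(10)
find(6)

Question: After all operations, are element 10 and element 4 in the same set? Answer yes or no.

Answer: no

Derivation:
Step 1: union(10, 3) -> merged; set of 10 now {3, 10}
Step 2: union(1, 10) -> merged; set of 1 now {1, 3, 10}
Step 3: union(4, 14) -> merged; set of 4 now {4, 14}
Step 4: find(2) -> no change; set of 2 is {2}
Step 5: union(3, 6) -> merged; set of 3 now {1, 3, 6, 10}
Step 6: union(13, 2) -> merged; set of 13 now {2, 13}
Step 7: find(10) -> no change; set of 10 is {1, 3, 6, 10}
Step 8: union(1, 6) -> already same set; set of 1 now {1, 3, 6, 10}
Step 9: union(0, 5) -> merged; set of 0 now {0, 5}
Step 10: union(9, 12) -> merged; set of 9 now {9, 12}
Step 11: union(3, 0) -> merged; set of 3 now {0, 1, 3, 5, 6, 10}
Step 12: union(7, 2) -> merged; set of 7 now {2, 7, 13}
Step 13: union(11, 9) -> merged; set of 11 now {9, 11, 12}
Step 14: find(10) -> no change; set of 10 is {0, 1, 3, 5, 6, 10}
Step 15: find(6) -> no change; set of 6 is {0, 1, 3, 5, 6, 10}
Set of 10: {0, 1, 3, 5, 6, 10}; 4 is not a member.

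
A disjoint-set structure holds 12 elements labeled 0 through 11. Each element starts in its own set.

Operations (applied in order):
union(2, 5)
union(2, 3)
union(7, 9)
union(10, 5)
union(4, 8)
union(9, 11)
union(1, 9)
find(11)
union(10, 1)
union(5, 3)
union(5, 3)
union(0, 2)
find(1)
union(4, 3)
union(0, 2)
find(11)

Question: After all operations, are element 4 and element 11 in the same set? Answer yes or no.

Step 1: union(2, 5) -> merged; set of 2 now {2, 5}
Step 2: union(2, 3) -> merged; set of 2 now {2, 3, 5}
Step 3: union(7, 9) -> merged; set of 7 now {7, 9}
Step 4: union(10, 5) -> merged; set of 10 now {2, 3, 5, 10}
Step 5: union(4, 8) -> merged; set of 4 now {4, 8}
Step 6: union(9, 11) -> merged; set of 9 now {7, 9, 11}
Step 7: union(1, 9) -> merged; set of 1 now {1, 7, 9, 11}
Step 8: find(11) -> no change; set of 11 is {1, 7, 9, 11}
Step 9: union(10, 1) -> merged; set of 10 now {1, 2, 3, 5, 7, 9, 10, 11}
Step 10: union(5, 3) -> already same set; set of 5 now {1, 2, 3, 5, 7, 9, 10, 11}
Step 11: union(5, 3) -> already same set; set of 5 now {1, 2, 3, 5, 7, 9, 10, 11}
Step 12: union(0, 2) -> merged; set of 0 now {0, 1, 2, 3, 5, 7, 9, 10, 11}
Step 13: find(1) -> no change; set of 1 is {0, 1, 2, 3, 5, 7, 9, 10, 11}
Step 14: union(4, 3) -> merged; set of 4 now {0, 1, 2, 3, 4, 5, 7, 8, 9, 10, 11}
Step 15: union(0, 2) -> already same set; set of 0 now {0, 1, 2, 3, 4, 5, 7, 8, 9, 10, 11}
Step 16: find(11) -> no change; set of 11 is {0, 1, 2, 3, 4, 5, 7, 8, 9, 10, 11}
Set of 4: {0, 1, 2, 3, 4, 5, 7, 8, 9, 10, 11}; 11 is a member.

Answer: yes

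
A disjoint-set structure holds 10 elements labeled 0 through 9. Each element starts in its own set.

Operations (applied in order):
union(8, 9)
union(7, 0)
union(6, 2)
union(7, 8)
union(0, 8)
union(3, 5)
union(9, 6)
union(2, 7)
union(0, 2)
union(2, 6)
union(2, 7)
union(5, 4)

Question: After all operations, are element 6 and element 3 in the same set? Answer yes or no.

Answer: no

Derivation:
Step 1: union(8, 9) -> merged; set of 8 now {8, 9}
Step 2: union(7, 0) -> merged; set of 7 now {0, 7}
Step 3: union(6, 2) -> merged; set of 6 now {2, 6}
Step 4: union(7, 8) -> merged; set of 7 now {0, 7, 8, 9}
Step 5: union(0, 8) -> already same set; set of 0 now {0, 7, 8, 9}
Step 6: union(3, 5) -> merged; set of 3 now {3, 5}
Step 7: union(9, 6) -> merged; set of 9 now {0, 2, 6, 7, 8, 9}
Step 8: union(2, 7) -> already same set; set of 2 now {0, 2, 6, 7, 8, 9}
Step 9: union(0, 2) -> already same set; set of 0 now {0, 2, 6, 7, 8, 9}
Step 10: union(2, 6) -> already same set; set of 2 now {0, 2, 6, 7, 8, 9}
Step 11: union(2, 7) -> already same set; set of 2 now {0, 2, 6, 7, 8, 9}
Step 12: union(5, 4) -> merged; set of 5 now {3, 4, 5}
Set of 6: {0, 2, 6, 7, 8, 9}; 3 is not a member.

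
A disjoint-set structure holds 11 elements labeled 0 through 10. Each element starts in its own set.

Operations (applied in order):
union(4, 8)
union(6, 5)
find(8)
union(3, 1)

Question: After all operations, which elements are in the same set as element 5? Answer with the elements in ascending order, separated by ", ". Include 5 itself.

Answer: 5, 6

Derivation:
Step 1: union(4, 8) -> merged; set of 4 now {4, 8}
Step 2: union(6, 5) -> merged; set of 6 now {5, 6}
Step 3: find(8) -> no change; set of 8 is {4, 8}
Step 4: union(3, 1) -> merged; set of 3 now {1, 3}
Component of 5: {5, 6}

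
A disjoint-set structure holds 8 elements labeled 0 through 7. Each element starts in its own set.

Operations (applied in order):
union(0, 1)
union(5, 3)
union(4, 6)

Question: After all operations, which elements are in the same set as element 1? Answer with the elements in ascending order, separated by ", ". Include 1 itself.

Step 1: union(0, 1) -> merged; set of 0 now {0, 1}
Step 2: union(5, 3) -> merged; set of 5 now {3, 5}
Step 3: union(4, 6) -> merged; set of 4 now {4, 6}
Component of 1: {0, 1}

Answer: 0, 1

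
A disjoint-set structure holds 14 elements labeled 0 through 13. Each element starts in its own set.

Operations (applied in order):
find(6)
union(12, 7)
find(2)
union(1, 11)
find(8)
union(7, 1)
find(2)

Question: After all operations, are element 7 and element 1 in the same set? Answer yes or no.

Answer: yes

Derivation:
Step 1: find(6) -> no change; set of 6 is {6}
Step 2: union(12, 7) -> merged; set of 12 now {7, 12}
Step 3: find(2) -> no change; set of 2 is {2}
Step 4: union(1, 11) -> merged; set of 1 now {1, 11}
Step 5: find(8) -> no change; set of 8 is {8}
Step 6: union(7, 1) -> merged; set of 7 now {1, 7, 11, 12}
Step 7: find(2) -> no change; set of 2 is {2}
Set of 7: {1, 7, 11, 12}; 1 is a member.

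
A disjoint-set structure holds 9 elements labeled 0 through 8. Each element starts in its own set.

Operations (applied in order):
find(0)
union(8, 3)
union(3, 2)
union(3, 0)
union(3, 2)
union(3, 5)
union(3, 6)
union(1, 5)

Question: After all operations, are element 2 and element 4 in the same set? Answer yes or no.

Answer: no

Derivation:
Step 1: find(0) -> no change; set of 0 is {0}
Step 2: union(8, 3) -> merged; set of 8 now {3, 8}
Step 3: union(3, 2) -> merged; set of 3 now {2, 3, 8}
Step 4: union(3, 0) -> merged; set of 3 now {0, 2, 3, 8}
Step 5: union(3, 2) -> already same set; set of 3 now {0, 2, 3, 8}
Step 6: union(3, 5) -> merged; set of 3 now {0, 2, 3, 5, 8}
Step 7: union(3, 6) -> merged; set of 3 now {0, 2, 3, 5, 6, 8}
Step 8: union(1, 5) -> merged; set of 1 now {0, 1, 2, 3, 5, 6, 8}
Set of 2: {0, 1, 2, 3, 5, 6, 8}; 4 is not a member.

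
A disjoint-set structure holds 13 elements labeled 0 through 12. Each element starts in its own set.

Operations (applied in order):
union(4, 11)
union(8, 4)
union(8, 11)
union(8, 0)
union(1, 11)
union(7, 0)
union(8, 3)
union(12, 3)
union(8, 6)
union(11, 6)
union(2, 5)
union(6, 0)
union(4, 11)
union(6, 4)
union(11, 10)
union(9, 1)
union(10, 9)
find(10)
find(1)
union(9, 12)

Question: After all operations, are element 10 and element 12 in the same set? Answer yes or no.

Answer: yes

Derivation:
Step 1: union(4, 11) -> merged; set of 4 now {4, 11}
Step 2: union(8, 4) -> merged; set of 8 now {4, 8, 11}
Step 3: union(8, 11) -> already same set; set of 8 now {4, 8, 11}
Step 4: union(8, 0) -> merged; set of 8 now {0, 4, 8, 11}
Step 5: union(1, 11) -> merged; set of 1 now {0, 1, 4, 8, 11}
Step 6: union(7, 0) -> merged; set of 7 now {0, 1, 4, 7, 8, 11}
Step 7: union(8, 3) -> merged; set of 8 now {0, 1, 3, 4, 7, 8, 11}
Step 8: union(12, 3) -> merged; set of 12 now {0, 1, 3, 4, 7, 8, 11, 12}
Step 9: union(8, 6) -> merged; set of 8 now {0, 1, 3, 4, 6, 7, 8, 11, 12}
Step 10: union(11, 6) -> already same set; set of 11 now {0, 1, 3, 4, 6, 7, 8, 11, 12}
Step 11: union(2, 5) -> merged; set of 2 now {2, 5}
Step 12: union(6, 0) -> already same set; set of 6 now {0, 1, 3, 4, 6, 7, 8, 11, 12}
Step 13: union(4, 11) -> already same set; set of 4 now {0, 1, 3, 4, 6, 7, 8, 11, 12}
Step 14: union(6, 4) -> already same set; set of 6 now {0, 1, 3, 4, 6, 7, 8, 11, 12}
Step 15: union(11, 10) -> merged; set of 11 now {0, 1, 3, 4, 6, 7, 8, 10, 11, 12}
Step 16: union(9, 1) -> merged; set of 9 now {0, 1, 3, 4, 6, 7, 8, 9, 10, 11, 12}
Step 17: union(10, 9) -> already same set; set of 10 now {0, 1, 3, 4, 6, 7, 8, 9, 10, 11, 12}
Step 18: find(10) -> no change; set of 10 is {0, 1, 3, 4, 6, 7, 8, 9, 10, 11, 12}
Step 19: find(1) -> no change; set of 1 is {0, 1, 3, 4, 6, 7, 8, 9, 10, 11, 12}
Step 20: union(9, 12) -> already same set; set of 9 now {0, 1, 3, 4, 6, 7, 8, 9, 10, 11, 12}
Set of 10: {0, 1, 3, 4, 6, 7, 8, 9, 10, 11, 12}; 12 is a member.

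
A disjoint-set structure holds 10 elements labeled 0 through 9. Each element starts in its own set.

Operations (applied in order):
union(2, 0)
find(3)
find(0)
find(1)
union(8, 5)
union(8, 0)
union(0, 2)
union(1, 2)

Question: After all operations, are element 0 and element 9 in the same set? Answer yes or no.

Answer: no

Derivation:
Step 1: union(2, 0) -> merged; set of 2 now {0, 2}
Step 2: find(3) -> no change; set of 3 is {3}
Step 3: find(0) -> no change; set of 0 is {0, 2}
Step 4: find(1) -> no change; set of 1 is {1}
Step 5: union(8, 5) -> merged; set of 8 now {5, 8}
Step 6: union(8, 0) -> merged; set of 8 now {0, 2, 5, 8}
Step 7: union(0, 2) -> already same set; set of 0 now {0, 2, 5, 8}
Step 8: union(1, 2) -> merged; set of 1 now {0, 1, 2, 5, 8}
Set of 0: {0, 1, 2, 5, 8}; 9 is not a member.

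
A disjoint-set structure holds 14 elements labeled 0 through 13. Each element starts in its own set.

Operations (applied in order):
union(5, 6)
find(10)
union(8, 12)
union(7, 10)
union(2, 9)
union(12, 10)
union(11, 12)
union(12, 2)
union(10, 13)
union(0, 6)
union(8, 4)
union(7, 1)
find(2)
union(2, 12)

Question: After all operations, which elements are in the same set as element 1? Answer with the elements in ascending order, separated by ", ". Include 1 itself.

Answer: 1, 2, 4, 7, 8, 9, 10, 11, 12, 13

Derivation:
Step 1: union(5, 6) -> merged; set of 5 now {5, 6}
Step 2: find(10) -> no change; set of 10 is {10}
Step 3: union(8, 12) -> merged; set of 8 now {8, 12}
Step 4: union(7, 10) -> merged; set of 7 now {7, 10}
Step 5: union(2, 9) -> merged; set of 2 now {2, 9}
Step 6: union(12, 10) -> merged; set of 12 now {7, 8, 10, 12}
Step 7: union(11, 12) -> merged; set of 11 now {7, 8, 10, 11, 12}
Step 8: union(12, 2) -> merged; set of 12 now {2, 7, 8, 9, 10, 11, 12}
Step 9: union(10, 13) -> merged; set of 10 now {2, 7, 8, 9, 10, 11, 12, 13}
Step 10: union(0, 6) -> merged; set of 0 now {0, 5, 6}
Step 11: union(8, 4) -> merged; set of 8 now {2, 4, 7, 8, 9, 10, 11, 12, 13}
Step 12: union(7, 1) -> merged; set of 7 now {1, 2, 4, 7, 8, 9, 10, 11, 12, 13}
Step 13: find(2) -> no change; set of 2 is {1, 2, 4, 7, 8, 9, 10, 11, 12, 13}
Step 14: union(2, 12) -> already same set; set of 2 now {1, 2, 4, 7, 8, 9, 10, 11, 12, 13}
Component of 1: {1, 2, 4, 7, 8, 9, 10, 11, 12, 13}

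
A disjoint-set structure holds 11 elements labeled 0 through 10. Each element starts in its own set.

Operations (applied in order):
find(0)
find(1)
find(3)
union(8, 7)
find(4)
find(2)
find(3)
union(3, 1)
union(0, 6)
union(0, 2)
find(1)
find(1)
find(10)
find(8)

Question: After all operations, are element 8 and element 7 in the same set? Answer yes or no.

Answer: yes

Derivation:
Step 1: find(0) -> no change; set of 0 is {0}
Step 2: find(1) -> no change; set of 1 is {1}
Step 3: find(3) -> no change; set of 3 is {3}
Step 4: union(8, 7) -> merged; set of 8 now {7, 8}
Step 5: find(4) -> no change; set of 4 is {4}
Step 6: find(2) -> no change; set of 2 is {2}
Step 7: find(3) -> no change; set of 3 is {3}
Step 8: union(3, 1) -> merged; set of 3 now {1, 3}
Step 9: union(0, 6) -> merged; set of 0 now {0, 6}
Step 10: union(0, 2) -> merged; set of 0 now {0, 2, 6}
Step 11: find(1) -> no change; set of 1 is {1, 3}
Step 12: find(1) -> no change; set of 1 is {1, 3}
Step 13: find(10) -> no change; set of 10 is {10}
Step 14: find(8) -> no change; set of 8 is {7, 8}
Set of 8: {7, 8}; 7 is a member.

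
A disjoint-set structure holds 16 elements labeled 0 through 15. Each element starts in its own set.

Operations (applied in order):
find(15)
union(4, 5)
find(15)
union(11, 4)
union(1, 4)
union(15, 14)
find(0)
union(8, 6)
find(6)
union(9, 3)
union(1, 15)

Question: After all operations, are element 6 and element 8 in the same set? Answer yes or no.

Step 1: find(15) -> no change; set of 15 is {15}
Step 2: union(4, 5) -> merged; set of 4 now {4, 5}
Step 3: find(15) -> no change; set of 15 is {15}
Step 4: union(11, 4) -> merged; set of 11 now {4, 5, 11}
Step 5: union(1, 4) -> merged; set of 1 now {1, 4, 5, 11}
Step 6: union(15, 14) -> merged; set of 15 now {14, 15}
Step 7: find(0) -> no change; set of 0 is {0}
Step 8: union(8, 6) -> merged; set of 8 now {6, 8}
Step 9: find(6) -> no change; set of 6 is {6, 8}
Step 10: union(9, 3) -> merged; set of 9 now {3, 9}
Step 11: union(1, 15) -> merged; set of 1 now {1, 4, 5, 11, 14, 15}
Set of 6: {6, 8}; 8 is a member.

Answer: yes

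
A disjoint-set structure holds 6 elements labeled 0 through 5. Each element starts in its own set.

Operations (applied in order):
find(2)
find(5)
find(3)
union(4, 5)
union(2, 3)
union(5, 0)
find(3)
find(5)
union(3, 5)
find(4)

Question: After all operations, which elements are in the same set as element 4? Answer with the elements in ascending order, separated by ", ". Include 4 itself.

Answer: 0, 2, 3, 4, 5

Derivation:
Step 1: find(2) -> no change; set of 2 is {2}
Step 2: find(5) -> no change; set of 5 is {5}
Step 3: find(3) -> no change; set of 3 is {3}
Step 4: union(4, 5) -> merged; set of 4 now {4, 5}
Step 5: union(2, 3) -> merged; set of 2 now {2, 3}
Step 6: union(5, 0) -> merged; set of 5 now {0, 4, 5}
Step 7: find(3) -> no change; set of 3 is {2, 3}
Step 8: find(5) -> no change; set of 5 is {0, 4, 5}
Step 9: union(3, 5) -> merged; set of 3 now {0, 2, 3, 4, 5}
Step 10: find(4) -> no change; set of 4 is {0, 2, 3, 4, 5}
Component of 4: {0, 2, 3, 4, 5}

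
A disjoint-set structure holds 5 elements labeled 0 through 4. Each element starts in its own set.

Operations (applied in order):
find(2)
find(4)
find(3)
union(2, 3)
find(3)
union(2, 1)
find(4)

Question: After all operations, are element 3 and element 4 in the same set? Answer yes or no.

Answer: no

Derivation:
Step 1: find(2) -> no change; set of 2 is {2}
Step 2: find(4) -> no change; set of 4 is {4}
Step 3: find(3) -> no change; set of 3 is {3}
Step 4: union(2, 3) -> merged; set of 2 now {2, 3}
Step 5: find(3) -> no change; set of 3 is {2, 3}
Step 6: union(2, 1) -> merged; set of 2 now {1, 2, 3}
Step 7: find(4) -> no change; set of 4 is {4}
Set of 3: {1, 2, 3}; 4 is not a member.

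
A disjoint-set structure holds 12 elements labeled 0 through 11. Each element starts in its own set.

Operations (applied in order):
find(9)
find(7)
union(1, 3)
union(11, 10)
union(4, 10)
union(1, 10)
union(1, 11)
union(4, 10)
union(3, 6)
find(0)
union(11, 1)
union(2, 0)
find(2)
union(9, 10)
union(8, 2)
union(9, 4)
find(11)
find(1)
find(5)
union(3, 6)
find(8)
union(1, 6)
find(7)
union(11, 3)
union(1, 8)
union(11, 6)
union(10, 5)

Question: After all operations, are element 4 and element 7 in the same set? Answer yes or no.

Answer: no

Derivation:
Step 1: find(9) -> no change; set of 9 is {9}
Step 2: find(7) -> no change; set of 7 is {7}
Step 3: union(1, 3) -> merged; set of 1 now {1, 3}
Step 4: union(11, 10) -> merged; set of 11 now {10, 11}
Step 5: union(4, 10) -> merged; set of 4 now {4, 10, 11}
Step 6: union(1, 10) -> merged; set of 1 now {1, 3, 4, 10, 11}
Step 7: union(1, 11) -> already same set; set of 1 now {1, 3, 4, 10, 11}
Step 8: union(4, 10) -> already same set; set of 4 now {1, 3, 4, 10, 11}
Step 9: union(3, 6) -> merged; set of 3 now {1, 3, 4, 6, 10, 11}
Step 10: find(0) -> no change; set of 0 is {0}
Step 11: union(11, 1) -> already same set; set of 11 now {1, 3, 4, 6, 10, 11}
Step 12: union(2, 0) -> merged; set of 2 now {0, 2}
Step 13: find(2) -> no change; set of 2 is {0, 2}
Step 14: union(9, 10) -> merged; set of 9 now {1, 3, 4, 6, 9, 10, 11}
Step 15: union(8, 2) -> merged; set of 8 now {0, 2, 8}
Step 16: union(9, 4) -> already same set; set of 9 now {1, 3, 4, 6, 9, 10, 11}
Step 17: find(11) -> no change; set of 11 is {1, 3, 4, 6, 9, 10, 11}
Step 18: find(1) -> no change; set of 1 is {1, 3, 4, 6, 9, 10, 11}
Step 19: find(5) -> no change; set of 5 is {5}
Step 20: union(3, 6) -> already same set; set of 3 now {1, 3, 4, 6, 9, 10, 11}
Step 21: find(8) -> no change; set of 8 is {0, 2, 8}
Step 22: union(1, 6) -> already same set; set of 1 now {1, 3, 4, 6, 9, 10, 11}
Step 23: find(7) -> no change; set of 7 is {7}
Step 24: union(11, 3) -> already same set; set of 11 now {1, 3, 4, 6, 9, 10, 11}
Step 25: union(1, 8) -> merged; set of 1 now {0, 1, 2, 3, 4, 6, 8, 9, 10, 11}
Step 26: union(11, 6) -> already same set; set of 11 now {0, 1, 2, 3, 4, 6, 8, 9, 10, 11}
Step 27: union(10, 5) -> merged; set of 10 now {0, 1, 2, 3, 4, 5, 6, 8, 9, 10, 11}
Set of 4: {0, 1, 2, 3, 4, 5, 6, 8, 9, 10, 11}; 7 is not a member.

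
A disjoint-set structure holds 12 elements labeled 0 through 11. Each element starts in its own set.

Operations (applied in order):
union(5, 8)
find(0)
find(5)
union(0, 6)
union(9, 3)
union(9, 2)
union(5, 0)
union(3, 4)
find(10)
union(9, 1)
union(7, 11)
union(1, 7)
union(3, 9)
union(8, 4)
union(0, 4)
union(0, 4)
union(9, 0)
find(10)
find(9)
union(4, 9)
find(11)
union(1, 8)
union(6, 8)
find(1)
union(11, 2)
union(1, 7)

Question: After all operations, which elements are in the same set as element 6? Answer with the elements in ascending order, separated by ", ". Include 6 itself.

Answer: 0, 1, 2, 3, 4, 5, 6, 7, 8, 9, 11

Derivation:
Step 1: union(5, 8) -> merged; set of 5 now {5, 8}
Step 2: find(0) -> no change; set of 0 is {0}
Step 3: find(5) -> no change; set of 5 is {5, 8}
Step 4: union(0, 6) -> merged; set of 0 now {0, 6}
Step 5: union(9, 3) -> merged; set of 9 now {3, 9}
Step 6: union(9, 2) -> merged; set of 9 now {2, 3, 9}
Step 7: union(5, 0) -> merged; set of 5 now {0, 5, 6, 8}
Step 8: union(3, 4) -> merged; set of 3 now {2, 3, 4, 9}
Step 9: find(10) -> no change; set of 10 is {10}
Step 10: union(9, 1) -> merged; set of 9 now {1, 2, 3, 4, 9}
Step 11: union(7, 11) -> merged; set of 7 now {7, 11}
Step 12: union(1, 7) -> merged; set of 1 now {1, 2, 3, 4, 7, 9, 11}
Step 13: union(3, 9) -> already same set; set of 3 now {1, 2, 3, 4, 7, 9, 11}
Step 14: union(8, 4) -> merged; set of 8 now {0, 1, 2, 3, 4, 5, 6, 7, 8, 9, 11}
Step 15: union(0, 4) -> already same set; set of 0 now {0, 1, 2, 3, 4, 5, 6, 7, 8, 9, 11}
Step 16: union(0, 4) -> already same set; set of 0 now {0, 1, 2, 3, 4, 5, 6, 7, 8, 9, 11}
Step 17: union(9, 0) -> already same set; set of 9 now {0, 1, 2, 3, 4, 5, 6, 7, 8, 9, 11}
Step 18: find(10) -> no change; set of 10 is {10}
Step 19: find(9) -> no change; set of 9 is {0, 1, 2, 3, 4, 5, 6, 7, 8, 9, 11}
Step 20: union(4, 9) -> already same set; set of 4 now {0, 1, 2, 3, 4, 5, 6, 7, 8, 9, 11}
Step 21: find(11) -> no change; set of 11 is {0, 1, 2, 3, 4, 5, 6, 7, 8, 9, 11}
Step 22: union(1, 8) -> already same set; set of 1 now {0, 1, 2, 3, 4, 5, 6, 7, 8, 9, 11}
Step 23: union(6, 8) -> already same set; set of 6 now {0, 1, 2, 3, 4, 5, 6, 7, 8, 9, 11}
Step 24: find(1) -> no change; set of 1 is {0, 1, 2, 3, 4, 5, 6, 7, 8, 9, 11}
Step 25: union(11, 2) -> already same set; set of 11 now {0, 1, 2, 3, 4, 5, 6, 7, 8, 9, 11}
Step 26: union(1, 7) -> already same set; set of 1 now {0, 1, 2, 3, 4, 5, 6, 7, 8, 9, 11}
Component of 6: {0, 1, 2, 3, 4, 5, 6, 7, 8, 9, 11}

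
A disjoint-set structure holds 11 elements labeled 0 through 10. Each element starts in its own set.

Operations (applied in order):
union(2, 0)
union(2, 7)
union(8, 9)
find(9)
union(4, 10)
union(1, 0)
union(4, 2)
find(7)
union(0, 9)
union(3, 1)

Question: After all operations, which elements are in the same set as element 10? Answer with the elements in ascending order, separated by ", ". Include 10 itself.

Step 1: union(2, 0) -> merged; set of 2 now {0, 2}
Step 2: union(2, 7) -> merged; set of 2 now {0, 2, 7}
Step 3: union(8, 9) -> merged; set of 8 now {8, 9}
Step 4: find(9) -> no change; set of 9 is {8, 9}
Step 5: union(4, 10) -> merged; set of 4 now {4, 10}
Step 6: union(1, 0) -> merged; set of 1 now {0, 1, 2, 7}
Step 7: union(4, 2) -> merged; set of 4 now {0, 1, 2, 4, 7, 10}
Step 8: find(7) -> no change; set of 7 is {0, 1, 2, 4, 7, 10}
Step 9: union(0, 9) -> merged; set of 0 now {0, 1, 2, 4, 7, 8, 9, 10}
Step 10: union(3, 1) -> merged; set of 3 now {0, 1, 2, 3, 4, 7, 8, 9, 10}
Component of 10: {0, 1, 2, 3, 4, 7, 8, 9, 10}

Answer: 0, 1, 2, 3, 4, 7, 8, 9, 10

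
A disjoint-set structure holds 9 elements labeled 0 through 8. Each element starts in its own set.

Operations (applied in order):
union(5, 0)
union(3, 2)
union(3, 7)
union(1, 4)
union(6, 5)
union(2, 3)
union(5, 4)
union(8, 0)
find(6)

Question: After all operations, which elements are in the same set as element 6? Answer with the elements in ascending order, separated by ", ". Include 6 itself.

Step 1: union(5, 0) -> merged; set of 5 now {0, 5}
Step 2: union(3, 2) -> merged; set of 3 now {2, 3}
Step 3: union(3, 7) -> merged; set of 3 now {2, 3, 7}
Step 4: union(1, 4) -> merged; set of 1 now {1, 4}
Step 5: union(6, 5) -> merged; set of 6 now {0, 5, 6}
Step 6: union(2, 3) -> already same set; set of 2 now {2, 3, 7}
Step 7: union(5, 4) -> merged; set of 5 now {0, 1, 4, 5, 6}
Step 8: union(8, 0) -> merged; set of 8 now {0, 1, 4, 5, 6, 8}
Step 9: find(6) -> no change; set of 6 is {0, 1, 4, 5, 6, 8}
Component of 6: {0, 1, 4, 5, 6, 8}

Answer: 0, 1, 4, 5, 6, 8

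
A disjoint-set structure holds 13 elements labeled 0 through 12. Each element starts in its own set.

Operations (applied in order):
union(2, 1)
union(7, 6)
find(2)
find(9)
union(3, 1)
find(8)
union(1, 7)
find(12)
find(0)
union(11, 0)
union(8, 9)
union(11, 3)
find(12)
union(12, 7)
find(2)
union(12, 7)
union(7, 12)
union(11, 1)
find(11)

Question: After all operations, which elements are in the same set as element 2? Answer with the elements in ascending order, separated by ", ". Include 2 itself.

Answer: 0, 1, 2, 3, 6, 7, 11, 12

Derivation:
Step 1: union(2, 1) -> merged; set of 2 now {1, 2}
Step 2: union(7, 6) -> merged; set of 7 now {6, 7}
Step 3: find(2) -> no change; set of 2 is {1, 2}
Step 4: find(9) -> no change; set of 9 is {9}
Step 5: union(3, 1) -> merged; set of 3 now {1, 2, 3}
Step 6: find(8) -> no change; set of 8 is {8}
Step 7: union(1, 7) -> merged; set of 1 now {1, 2, 3, 6, 7}
Step 8: find(12) -> no change; set of 12 is {12}
Step 9: find(0) -> no change; set of 0 is {0}
Step 10: union(11, 0) -> merged; set of 11 now {0, 11}
Step 11: union(8, 9) -> merged; set of 8 now {8, 9}
Step 12: union(11, 3) -> merged; set of 11 now {0, 1, 2, 3, 6, 7, 11}
Step 13: find(12) -> no change; set of 12 is {12}
Step 14: union(12, 7) -> merged; set of 12 now {0, 1, 2, 3, 6, 7, 11, 12}
Step 15: find(2) -> no change; set of 2 is {0, 1, 2, 3, 6, 7, 11, 12}
Step 16: union(12, 7) -> already same set; set of 12 now {0, 1, 2, 3, 6, 7, 11, 12}
Step 17: union(7, 12) -> already same set; set of 7 now {0, 1, 2, 3, 6, 7, 11, 12}
Step 18: union(11, 1) -> already same set; set of 11 now {0, 1, 2, 3, 6, 7, 11, 12}
Step 19: find(11) -> no change; set of 11 is {0, 1, 2, 3, 6, 7, 11, 12}
Component of 2: {0, 1, 2, 3, 6, 7, 11, 12}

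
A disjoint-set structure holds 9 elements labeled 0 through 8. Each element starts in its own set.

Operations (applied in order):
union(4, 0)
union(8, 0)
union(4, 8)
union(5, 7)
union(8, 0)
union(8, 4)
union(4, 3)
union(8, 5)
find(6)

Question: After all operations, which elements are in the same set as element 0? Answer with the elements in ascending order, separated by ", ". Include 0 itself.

Answer: 0, 3, 4, 5, 7, 8

Derivation:
Step 1: union(4, 0) -> merged; set of 4 now {0, 4}
Step 2: union(8, 0) -> merged; set of 8 now {0, 4, 8}
Step 3: union(4, 8) -> already same set; set of 4 now {0, 4, 8}
Step 4: union(5, 7) -> merged; set of 5 now {5, 7}
Step 5: union(8, 0) -> already same set; set of 8 now {0, 4, 8}
Step 6: union(8, 4) -> already same set; set of 8 now {0, 4, 8}
Step 7: union(4, 3) -> merged; set of 4 now {0, 3, 4, 8}
Step 8: union(8, 5) -> merged; set of 8 now {0, 3, 4, 5, 7, 8}
Step 9: find(6) -> no change; set of 6 is {6}
Component of 0: {0, 3, 4, 5, 7, 8}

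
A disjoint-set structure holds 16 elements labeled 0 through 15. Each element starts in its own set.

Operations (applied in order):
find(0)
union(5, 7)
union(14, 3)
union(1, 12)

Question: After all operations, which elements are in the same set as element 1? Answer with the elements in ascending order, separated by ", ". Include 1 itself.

Answer: 1, 12

Derivation:
Step 1: find(0) -> no change; set of 0 is {0}
Step 2: union(5, 7) -> merged; set of 5 now {5, 7}
Step 3: union(14, 3) -> merged; set of 14 now {3, 14}
Step 4: union(1, 12) -> merged; set of 1 now {1, 12}
Component of 1: {1, 12}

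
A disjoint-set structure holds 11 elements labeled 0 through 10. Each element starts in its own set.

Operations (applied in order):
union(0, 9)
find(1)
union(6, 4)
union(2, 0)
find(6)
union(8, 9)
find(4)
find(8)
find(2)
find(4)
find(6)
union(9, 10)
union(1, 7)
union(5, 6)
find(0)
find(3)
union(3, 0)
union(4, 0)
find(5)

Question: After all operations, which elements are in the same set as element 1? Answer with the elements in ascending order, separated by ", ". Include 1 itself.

Step 1: union(0, 9) -> merged; set of 0 now {0, 9}
Step 2: find(1) -> no change; set of 1 is {1}
Step 3: union(6, 4) -> merged; set of 6 now {4, 6}
Step 4: union(2, 0) -> merged; set of 2 now {0, 2, 9}
Step 5: find(6) -> no change; set of 6 is {4, 6}
Step 6: union(8, 9) -> merged; set of 8 now {0, 2, 8, 9}
Step 7: find(4) -> no change; set of 4 is {4, 6}
Step 8: find(8) -> no change; set of 8 is {0, 2, 8, 9}
Step 9: find(2) -> no change; set of 2 is {0, 2, 8, 9}
Step 10: find(4) -> no change; set of 4 is {4, 6}
Step 11: find(6) -> no change; set of 6 is {4, 6}
Step 12: union(9, 10) -> merged; set of 9 now {0, 2, 8, 9, 10}
Step 13: union(1, 7) -> merged; set of 1 now {1, 7}
Step 14: union(5, 6) -> merged; set of 5 now {4, 5, 6}
Step 15: find(0) -> no change; set of 0 is {0, 2, 8, 9, 10}
Step 16: find(3) -> no change; set of 3 is {3}
Step 17: union(3, 0) -> merged; set of 3 now {0, 2, 3, 8, 9, 10}
Step 18: union(4, 0) -> merged; set of 4 now {0, 2, 3, 4, 5, 6, 8, 9, 10}
Step 19: find(5) -> no change; set of 5 is {0, 2, 3, 4, 5, 6, 8, 9, 10}
Component of 1: {1, 7}

Answer: 1, 7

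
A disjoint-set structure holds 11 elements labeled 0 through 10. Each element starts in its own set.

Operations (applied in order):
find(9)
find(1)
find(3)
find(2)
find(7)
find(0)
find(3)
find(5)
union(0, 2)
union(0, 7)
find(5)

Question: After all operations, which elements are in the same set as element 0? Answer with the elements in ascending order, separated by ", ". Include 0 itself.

Step 1: find(9) -> no change; set of 9 is {9}
Step 2: find(1) -> no change; set of 1 is {1}
Step 3: find(3) -> no change; set of 3 is {3}
Step 4: find(2) -> no change; set of 2 is {2}
Step 5: find(7) -> no change; set of 7 is {7}
Step 6: find(0) -> no change; set of 0 is {0}
Step 7: find(3) -> no change; set of 3 is {3}
Step 8: find(5) -> no change; set of 5 is {5}
Step 9: union(0, 2) -> merged; set of 0 now {0, 2}
Step 10: union(0, 7) -> merged; set of 0 now {0, 2, 7}
Step 11: find(5) -> no change; set of 5 is {5}
Component of 0: {0, 2, 7}

Answer: 0, 2, 7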